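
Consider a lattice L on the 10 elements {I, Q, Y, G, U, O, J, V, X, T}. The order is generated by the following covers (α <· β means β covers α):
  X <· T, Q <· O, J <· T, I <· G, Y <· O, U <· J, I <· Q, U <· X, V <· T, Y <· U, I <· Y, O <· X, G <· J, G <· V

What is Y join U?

Common upper bounds of {Y, U}: J, T, U, X.
The least among these is U.

U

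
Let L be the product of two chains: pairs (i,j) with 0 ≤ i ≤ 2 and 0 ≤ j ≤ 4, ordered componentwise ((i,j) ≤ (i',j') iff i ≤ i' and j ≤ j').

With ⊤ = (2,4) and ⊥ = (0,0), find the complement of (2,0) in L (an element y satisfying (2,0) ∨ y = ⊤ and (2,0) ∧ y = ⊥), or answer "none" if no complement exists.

(0,4)

Need y with (2,0) ∨ y = (2,4) and (2,0) ∧ y = (0,0).
Checking each element gives: (0,4).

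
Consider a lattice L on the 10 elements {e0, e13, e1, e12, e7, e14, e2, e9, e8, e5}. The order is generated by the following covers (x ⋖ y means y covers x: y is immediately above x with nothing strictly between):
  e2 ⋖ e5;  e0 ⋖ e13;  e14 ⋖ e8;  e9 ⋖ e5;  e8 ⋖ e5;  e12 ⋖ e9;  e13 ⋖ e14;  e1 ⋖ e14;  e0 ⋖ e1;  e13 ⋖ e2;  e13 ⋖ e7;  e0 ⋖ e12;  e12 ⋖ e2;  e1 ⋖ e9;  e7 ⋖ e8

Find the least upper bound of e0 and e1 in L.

e1

Common upper bounds of {e0, e1}: e1, e14, e5, e8, e9.
The least among these is e1.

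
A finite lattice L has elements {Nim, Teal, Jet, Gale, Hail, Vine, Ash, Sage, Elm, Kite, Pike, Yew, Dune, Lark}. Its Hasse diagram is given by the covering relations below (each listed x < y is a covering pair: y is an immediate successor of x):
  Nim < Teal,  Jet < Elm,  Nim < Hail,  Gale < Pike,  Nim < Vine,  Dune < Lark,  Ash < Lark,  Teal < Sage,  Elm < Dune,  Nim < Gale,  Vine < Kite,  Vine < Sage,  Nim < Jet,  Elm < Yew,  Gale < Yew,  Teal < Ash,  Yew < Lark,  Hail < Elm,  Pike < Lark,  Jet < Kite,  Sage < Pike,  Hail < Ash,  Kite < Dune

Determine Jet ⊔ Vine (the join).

Common upper bounds of {Jet, Vine}: Dune, Kite, Lark.
The least among these is Kite.

Kite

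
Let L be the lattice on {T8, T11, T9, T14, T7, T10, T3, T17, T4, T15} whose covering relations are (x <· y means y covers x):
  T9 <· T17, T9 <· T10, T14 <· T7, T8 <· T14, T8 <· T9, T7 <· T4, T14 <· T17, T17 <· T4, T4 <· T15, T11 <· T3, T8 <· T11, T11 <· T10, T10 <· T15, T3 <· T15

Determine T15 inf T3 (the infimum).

Common lower bounds of {T15, T3}: T11, T3, T8.
The greatest among these is T3.

T3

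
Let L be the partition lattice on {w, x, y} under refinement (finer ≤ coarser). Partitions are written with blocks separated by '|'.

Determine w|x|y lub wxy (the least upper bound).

wxy

The join of w|x|y and wxy merges any blocks that overlap across the partitions, giving wxy.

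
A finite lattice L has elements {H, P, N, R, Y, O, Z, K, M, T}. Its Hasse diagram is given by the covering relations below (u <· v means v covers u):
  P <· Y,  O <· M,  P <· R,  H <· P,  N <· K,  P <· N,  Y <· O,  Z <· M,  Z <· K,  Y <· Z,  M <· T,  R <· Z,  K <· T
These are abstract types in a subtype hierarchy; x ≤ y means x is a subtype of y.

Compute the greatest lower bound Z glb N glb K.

Common lower bounds of {Z, N, K}: H, P.
The greatest among these is P.

P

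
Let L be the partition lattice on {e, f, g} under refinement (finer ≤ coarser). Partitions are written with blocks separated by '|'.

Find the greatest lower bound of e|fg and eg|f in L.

e|f|g

The meet (common refinement) of e|fg and eg|f intersects blocks pairwise, giving e|f|g.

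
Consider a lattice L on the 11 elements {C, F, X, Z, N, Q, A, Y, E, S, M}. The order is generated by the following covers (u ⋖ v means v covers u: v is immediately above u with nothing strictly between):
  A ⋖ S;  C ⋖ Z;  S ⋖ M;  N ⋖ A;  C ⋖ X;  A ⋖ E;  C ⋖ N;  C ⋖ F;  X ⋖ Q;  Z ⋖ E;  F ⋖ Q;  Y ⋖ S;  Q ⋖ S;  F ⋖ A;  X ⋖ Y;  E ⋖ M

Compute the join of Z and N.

Common upper bounds of {Z, N}: E, M.
The least among these is E.

E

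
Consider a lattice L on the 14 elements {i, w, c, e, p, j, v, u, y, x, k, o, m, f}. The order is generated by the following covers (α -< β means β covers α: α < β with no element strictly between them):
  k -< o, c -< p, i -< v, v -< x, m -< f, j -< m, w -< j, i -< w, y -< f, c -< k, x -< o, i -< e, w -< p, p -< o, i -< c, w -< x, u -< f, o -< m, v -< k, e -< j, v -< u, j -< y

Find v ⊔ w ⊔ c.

o

Common upper bounds of {v, w, c}: f, m, o.
The least among these is o.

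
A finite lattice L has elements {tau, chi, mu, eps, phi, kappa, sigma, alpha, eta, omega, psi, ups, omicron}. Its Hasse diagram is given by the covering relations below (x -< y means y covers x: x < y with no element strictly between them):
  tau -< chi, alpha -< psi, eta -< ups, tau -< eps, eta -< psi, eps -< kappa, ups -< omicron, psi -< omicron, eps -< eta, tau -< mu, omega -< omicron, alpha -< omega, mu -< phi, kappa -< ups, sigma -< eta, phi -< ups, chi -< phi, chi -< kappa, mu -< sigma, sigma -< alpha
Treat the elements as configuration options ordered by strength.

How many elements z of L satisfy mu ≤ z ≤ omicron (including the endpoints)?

The interval [mu, omicron] = {alpha, eta, mu, omega, omicron, phi, psi, sigma, ups}, which has 9 elements.

9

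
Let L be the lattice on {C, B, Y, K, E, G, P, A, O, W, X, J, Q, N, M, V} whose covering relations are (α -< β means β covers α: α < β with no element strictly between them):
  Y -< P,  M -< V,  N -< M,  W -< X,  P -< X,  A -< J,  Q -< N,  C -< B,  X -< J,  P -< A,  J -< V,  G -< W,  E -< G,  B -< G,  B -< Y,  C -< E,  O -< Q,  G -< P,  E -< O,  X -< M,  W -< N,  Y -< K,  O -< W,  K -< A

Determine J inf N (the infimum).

Common lower bounds of {J, N}: B, C, E, G, O, W.
The greatest among these is W.

W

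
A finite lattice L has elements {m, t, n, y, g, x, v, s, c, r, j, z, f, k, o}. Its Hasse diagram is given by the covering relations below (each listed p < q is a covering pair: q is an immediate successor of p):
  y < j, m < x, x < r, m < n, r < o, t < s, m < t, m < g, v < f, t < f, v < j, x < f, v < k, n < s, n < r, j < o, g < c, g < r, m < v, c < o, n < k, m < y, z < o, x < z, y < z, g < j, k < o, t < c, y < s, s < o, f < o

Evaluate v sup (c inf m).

v

c ∧ m = m
v ∨ m = v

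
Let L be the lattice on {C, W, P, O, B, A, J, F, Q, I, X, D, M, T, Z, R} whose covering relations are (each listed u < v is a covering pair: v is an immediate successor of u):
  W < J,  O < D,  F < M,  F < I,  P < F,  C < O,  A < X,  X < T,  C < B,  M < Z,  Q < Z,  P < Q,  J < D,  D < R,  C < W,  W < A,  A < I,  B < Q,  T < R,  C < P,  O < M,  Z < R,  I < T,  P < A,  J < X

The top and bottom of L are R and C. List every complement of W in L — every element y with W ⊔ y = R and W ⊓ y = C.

B, M, Q, Z

Need y with W ∨ y = R and W ∧ y = C.
Checking each element gives: B, M, Q, Z.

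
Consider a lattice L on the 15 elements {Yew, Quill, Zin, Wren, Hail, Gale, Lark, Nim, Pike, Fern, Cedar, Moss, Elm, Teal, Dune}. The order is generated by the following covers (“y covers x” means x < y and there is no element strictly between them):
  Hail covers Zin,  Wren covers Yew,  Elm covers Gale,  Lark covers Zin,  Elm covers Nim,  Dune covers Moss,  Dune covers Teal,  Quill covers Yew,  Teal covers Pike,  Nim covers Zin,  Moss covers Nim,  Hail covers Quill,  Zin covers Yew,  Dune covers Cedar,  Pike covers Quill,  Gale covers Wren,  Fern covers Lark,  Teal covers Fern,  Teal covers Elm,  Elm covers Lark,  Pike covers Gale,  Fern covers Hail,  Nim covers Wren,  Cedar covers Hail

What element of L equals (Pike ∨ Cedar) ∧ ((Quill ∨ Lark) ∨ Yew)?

Pike ∨ Cedar = Dune
Quill ∨ Lark = Fern
Fern ∨ Yew = Fern
Dune ∧ Fern = Fern

Fern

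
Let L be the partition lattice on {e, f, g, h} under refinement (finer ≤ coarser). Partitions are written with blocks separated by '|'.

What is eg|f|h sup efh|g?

efgh

The join of eg|f|h and efh|g merges any blocks that overlap across the partitions, giving efgh.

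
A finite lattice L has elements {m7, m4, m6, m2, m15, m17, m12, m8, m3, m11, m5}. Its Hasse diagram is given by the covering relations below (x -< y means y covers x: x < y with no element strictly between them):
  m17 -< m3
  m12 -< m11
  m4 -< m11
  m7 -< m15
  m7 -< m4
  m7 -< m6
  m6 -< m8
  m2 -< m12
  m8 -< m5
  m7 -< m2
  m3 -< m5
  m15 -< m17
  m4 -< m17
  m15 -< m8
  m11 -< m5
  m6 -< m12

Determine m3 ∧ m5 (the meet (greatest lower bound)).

Common lower bounds of {m3, m5}: m15, m17, m3, m4, m7.
The greatest among these is m3.

m3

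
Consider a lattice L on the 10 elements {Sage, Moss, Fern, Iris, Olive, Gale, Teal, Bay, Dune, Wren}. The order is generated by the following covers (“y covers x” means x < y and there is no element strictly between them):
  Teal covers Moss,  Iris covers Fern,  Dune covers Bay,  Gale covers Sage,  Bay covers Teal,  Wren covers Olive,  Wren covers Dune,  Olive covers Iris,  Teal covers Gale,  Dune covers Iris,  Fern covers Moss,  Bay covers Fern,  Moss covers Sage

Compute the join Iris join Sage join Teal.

Common upper bounds of {Iris, Sage, Teal}: Dune, Wren.
The least among these is Dune.

Dune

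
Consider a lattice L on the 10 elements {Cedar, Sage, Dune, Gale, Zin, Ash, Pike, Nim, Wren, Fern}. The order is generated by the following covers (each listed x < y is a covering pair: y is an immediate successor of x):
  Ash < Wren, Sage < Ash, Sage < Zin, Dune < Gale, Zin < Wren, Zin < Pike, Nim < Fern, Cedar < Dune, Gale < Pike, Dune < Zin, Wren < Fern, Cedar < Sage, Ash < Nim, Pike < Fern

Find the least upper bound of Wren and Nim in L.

Fern

Common upper bounds of {Wren, Nim}: Fern.
The least among these is Fern.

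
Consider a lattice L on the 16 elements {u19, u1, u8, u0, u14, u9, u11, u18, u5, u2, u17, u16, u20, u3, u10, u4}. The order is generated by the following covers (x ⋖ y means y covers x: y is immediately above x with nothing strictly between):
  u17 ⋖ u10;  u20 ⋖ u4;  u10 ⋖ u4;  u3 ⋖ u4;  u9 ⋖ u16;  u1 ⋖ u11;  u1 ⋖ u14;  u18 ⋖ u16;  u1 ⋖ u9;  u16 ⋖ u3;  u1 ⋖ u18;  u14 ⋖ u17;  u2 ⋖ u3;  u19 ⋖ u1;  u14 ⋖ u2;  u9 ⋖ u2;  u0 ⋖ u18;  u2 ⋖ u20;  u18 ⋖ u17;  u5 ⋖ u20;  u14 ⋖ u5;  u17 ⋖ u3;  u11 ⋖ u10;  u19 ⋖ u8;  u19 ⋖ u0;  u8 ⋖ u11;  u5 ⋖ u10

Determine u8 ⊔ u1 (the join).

Common upper bounds of {u8, u1}: u10, u11, u4.
The least among these is u11.

u11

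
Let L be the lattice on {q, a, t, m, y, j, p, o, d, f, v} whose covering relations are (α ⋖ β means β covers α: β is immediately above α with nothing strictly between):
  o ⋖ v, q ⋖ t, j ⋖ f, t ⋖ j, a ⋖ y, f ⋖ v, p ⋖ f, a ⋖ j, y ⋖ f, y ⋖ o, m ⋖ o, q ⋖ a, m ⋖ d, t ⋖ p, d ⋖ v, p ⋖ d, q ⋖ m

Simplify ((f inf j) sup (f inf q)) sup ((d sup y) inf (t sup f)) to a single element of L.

f ∧ j = j
f ∧ q = q
j ∨ q = j
d ∨ y = v
t ∨ f = f
v ∧ f = f
j ∨ f = f

f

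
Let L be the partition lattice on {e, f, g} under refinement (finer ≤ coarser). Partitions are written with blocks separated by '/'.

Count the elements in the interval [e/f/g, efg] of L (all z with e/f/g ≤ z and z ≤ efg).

5

The interval [e/f/g, efg] = {e/f/g, e/fg, ef/g, efg, eg/f}, which has 5 elements.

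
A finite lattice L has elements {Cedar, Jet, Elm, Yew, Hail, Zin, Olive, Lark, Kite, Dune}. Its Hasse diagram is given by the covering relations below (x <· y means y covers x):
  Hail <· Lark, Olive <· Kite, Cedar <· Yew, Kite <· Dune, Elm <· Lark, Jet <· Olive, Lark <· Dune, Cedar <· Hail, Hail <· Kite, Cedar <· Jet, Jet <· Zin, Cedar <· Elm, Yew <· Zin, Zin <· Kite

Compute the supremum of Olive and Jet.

Common upper bounds of {Olive, Jet}: Dune, Kite, Olive.
The least among these is Olive.

Olive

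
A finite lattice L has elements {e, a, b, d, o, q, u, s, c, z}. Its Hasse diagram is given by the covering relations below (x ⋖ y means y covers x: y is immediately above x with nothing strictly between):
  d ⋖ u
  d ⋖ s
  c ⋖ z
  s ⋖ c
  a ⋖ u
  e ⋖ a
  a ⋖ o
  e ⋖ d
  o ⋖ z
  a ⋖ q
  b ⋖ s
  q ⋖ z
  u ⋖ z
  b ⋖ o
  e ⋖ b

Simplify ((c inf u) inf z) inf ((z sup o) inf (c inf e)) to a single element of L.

e

c ∧ u = d
d ∧ z = d
z ∨ o = z
c ∧ e = e
z ∧ e = e
d ∧ e = e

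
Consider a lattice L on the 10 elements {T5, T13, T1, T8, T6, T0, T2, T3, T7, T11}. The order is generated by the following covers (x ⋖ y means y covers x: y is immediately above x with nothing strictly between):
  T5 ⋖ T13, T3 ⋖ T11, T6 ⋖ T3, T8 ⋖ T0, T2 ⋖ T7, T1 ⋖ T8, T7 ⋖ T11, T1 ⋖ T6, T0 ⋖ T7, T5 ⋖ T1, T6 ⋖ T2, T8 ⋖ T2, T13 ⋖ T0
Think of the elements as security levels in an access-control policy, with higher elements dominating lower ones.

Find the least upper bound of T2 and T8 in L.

Common upper bounds of {T2, T8}: T11, T2, T7.
The least among these is T2.

T2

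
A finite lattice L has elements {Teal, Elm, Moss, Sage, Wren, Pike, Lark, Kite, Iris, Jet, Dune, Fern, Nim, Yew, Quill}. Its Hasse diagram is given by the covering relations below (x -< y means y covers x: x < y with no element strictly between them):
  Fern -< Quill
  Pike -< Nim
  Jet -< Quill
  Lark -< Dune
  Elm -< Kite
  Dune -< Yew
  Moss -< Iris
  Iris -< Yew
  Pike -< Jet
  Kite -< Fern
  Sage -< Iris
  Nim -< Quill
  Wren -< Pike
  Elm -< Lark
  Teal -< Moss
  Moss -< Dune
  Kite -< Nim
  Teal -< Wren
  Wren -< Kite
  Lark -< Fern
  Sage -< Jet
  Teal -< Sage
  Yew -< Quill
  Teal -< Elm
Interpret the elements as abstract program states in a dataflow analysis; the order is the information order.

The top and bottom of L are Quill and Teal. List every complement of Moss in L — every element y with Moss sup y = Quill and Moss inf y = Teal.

Fern, Jet, Kite, Nim, Pike, Wren

Need y with Moss ∨ y = Quill and Moss ∧ y = Teal.
Checking each element gives: Fern, Jet, Kite, Nim, Pike, Wren.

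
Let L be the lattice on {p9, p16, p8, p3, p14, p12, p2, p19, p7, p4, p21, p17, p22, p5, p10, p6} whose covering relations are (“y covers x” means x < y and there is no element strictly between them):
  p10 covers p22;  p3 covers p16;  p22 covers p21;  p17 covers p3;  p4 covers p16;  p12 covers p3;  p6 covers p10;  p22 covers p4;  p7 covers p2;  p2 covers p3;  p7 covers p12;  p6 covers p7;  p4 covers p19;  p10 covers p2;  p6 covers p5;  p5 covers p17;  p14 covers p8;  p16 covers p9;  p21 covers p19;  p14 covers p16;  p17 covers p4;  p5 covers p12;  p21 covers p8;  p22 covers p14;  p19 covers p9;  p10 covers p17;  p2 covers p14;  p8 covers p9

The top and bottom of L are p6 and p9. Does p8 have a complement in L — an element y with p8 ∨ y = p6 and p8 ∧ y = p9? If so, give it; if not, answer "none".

p5

Need y with p8 ∨ y = p6 and p8 ∧ y = p9.
Checking each element gives: p5.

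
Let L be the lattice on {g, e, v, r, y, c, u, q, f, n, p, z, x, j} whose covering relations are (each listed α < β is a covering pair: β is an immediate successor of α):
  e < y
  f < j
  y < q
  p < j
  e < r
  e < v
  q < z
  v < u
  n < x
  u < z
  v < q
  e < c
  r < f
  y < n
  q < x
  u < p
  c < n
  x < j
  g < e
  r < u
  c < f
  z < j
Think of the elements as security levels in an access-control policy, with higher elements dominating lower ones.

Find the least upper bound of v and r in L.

Common upper bounds of {v, r}: j, p, u, z.
The least among these is u.

u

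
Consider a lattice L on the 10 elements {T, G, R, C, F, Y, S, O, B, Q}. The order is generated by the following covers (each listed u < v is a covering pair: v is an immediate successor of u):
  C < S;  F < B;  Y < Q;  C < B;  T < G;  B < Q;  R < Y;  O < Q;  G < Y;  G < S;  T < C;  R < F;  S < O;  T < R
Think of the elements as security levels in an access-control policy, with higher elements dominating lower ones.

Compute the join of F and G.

Q

Common upper bounds of {F, G}: Q.
The least among these is Q.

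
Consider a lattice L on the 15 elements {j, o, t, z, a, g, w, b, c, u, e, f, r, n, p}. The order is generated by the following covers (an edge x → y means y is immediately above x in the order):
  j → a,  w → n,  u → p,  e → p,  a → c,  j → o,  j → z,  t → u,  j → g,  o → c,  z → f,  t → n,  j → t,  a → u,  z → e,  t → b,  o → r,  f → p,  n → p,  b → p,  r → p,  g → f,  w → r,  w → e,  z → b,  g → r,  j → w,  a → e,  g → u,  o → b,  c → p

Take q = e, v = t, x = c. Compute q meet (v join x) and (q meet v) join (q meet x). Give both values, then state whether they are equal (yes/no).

v join x = p, so q meet (v join x) = e meet p = e.
q meet v = j and q meet x = a, so (q meet v) join (q meet x) = j join a = a.
Equal: no.

e; a; no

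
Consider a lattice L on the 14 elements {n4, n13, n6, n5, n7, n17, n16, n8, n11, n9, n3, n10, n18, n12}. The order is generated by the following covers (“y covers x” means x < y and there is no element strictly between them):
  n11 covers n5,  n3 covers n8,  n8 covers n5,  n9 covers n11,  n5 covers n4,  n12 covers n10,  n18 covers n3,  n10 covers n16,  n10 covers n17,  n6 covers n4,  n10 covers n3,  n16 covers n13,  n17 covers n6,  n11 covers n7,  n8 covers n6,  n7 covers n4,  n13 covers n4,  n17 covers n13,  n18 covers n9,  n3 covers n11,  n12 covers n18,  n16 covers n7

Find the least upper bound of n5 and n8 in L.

Common upper bounds of {n5, n8}: n10, n12, n18, n3, n8.
The least among these is n8.

n8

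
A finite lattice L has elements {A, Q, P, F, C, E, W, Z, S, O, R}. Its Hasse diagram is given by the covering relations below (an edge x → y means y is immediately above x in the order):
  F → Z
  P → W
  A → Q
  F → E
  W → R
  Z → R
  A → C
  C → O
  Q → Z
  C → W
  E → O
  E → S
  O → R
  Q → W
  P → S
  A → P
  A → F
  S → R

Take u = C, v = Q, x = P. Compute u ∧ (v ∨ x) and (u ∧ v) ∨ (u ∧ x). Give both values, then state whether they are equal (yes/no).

v ∨ x = W, so u ∧ (v ∨ x) = C ∧ W = C.
u ∧ v = A and u ∧ x = A, so (u ∧ v) ∨ (u ∧ x) = A ∨ A = A.
Equal: no.

C; A; no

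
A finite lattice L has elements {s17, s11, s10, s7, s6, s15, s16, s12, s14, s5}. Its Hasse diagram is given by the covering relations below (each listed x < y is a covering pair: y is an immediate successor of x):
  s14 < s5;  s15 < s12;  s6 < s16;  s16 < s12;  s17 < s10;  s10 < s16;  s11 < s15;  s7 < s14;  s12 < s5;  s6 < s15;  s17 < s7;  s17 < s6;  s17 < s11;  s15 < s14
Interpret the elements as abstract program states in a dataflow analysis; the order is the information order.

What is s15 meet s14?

Common lower bounds of {s15, s14}: s11, s15, s17, s6.
The greatest among these is s15.

s15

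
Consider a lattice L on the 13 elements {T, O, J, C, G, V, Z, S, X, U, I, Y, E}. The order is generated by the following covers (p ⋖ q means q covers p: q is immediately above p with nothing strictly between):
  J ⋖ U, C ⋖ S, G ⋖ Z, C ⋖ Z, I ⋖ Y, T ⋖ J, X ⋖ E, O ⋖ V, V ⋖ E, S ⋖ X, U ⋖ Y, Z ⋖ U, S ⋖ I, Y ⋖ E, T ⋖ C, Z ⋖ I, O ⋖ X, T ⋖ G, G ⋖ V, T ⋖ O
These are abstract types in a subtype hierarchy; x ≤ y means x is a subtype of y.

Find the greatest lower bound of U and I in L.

Common lower bounds of {U, I}: C, G, T, Z.
The greatest among these is Z.

Z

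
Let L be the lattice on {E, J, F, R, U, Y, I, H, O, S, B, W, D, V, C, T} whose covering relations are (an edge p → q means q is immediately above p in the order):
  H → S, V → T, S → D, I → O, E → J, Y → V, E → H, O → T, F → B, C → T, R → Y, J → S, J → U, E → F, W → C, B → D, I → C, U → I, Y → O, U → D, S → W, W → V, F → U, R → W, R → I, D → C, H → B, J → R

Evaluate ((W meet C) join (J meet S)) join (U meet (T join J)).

W ∧ C = W
J ∧ S = J
W ∨ J = W
T ∨ J = T
U ∧ T = U
W ∨ U = C

C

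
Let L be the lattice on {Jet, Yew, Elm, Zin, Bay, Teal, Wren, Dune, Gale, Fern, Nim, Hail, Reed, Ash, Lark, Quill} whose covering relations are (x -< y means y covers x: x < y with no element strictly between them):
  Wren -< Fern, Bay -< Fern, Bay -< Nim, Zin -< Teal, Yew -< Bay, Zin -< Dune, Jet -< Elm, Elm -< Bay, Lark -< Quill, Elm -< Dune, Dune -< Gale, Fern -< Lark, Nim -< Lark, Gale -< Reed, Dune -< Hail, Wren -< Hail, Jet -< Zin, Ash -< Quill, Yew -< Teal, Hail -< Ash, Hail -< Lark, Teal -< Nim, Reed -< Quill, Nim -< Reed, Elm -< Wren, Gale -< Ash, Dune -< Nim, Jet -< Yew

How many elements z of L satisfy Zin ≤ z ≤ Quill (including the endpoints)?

10

The interval [Zin, Quill] = {Ash, Dune, Gale, Hail, Lark, Nim, Quill, Reed, Teal, Zin}, which has 10 elements.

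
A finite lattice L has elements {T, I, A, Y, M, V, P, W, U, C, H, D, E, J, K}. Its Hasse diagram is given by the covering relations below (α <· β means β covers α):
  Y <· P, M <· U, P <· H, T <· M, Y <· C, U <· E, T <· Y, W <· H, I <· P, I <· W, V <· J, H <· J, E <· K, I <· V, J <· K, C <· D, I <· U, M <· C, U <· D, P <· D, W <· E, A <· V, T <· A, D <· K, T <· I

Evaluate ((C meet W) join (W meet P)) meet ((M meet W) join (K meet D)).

I

C ∧ W = T
W ∧ P = I
T ∨ I = I
M ∧ W = T
K ∧ D = D
T ∨ D = D
I ∧ D = I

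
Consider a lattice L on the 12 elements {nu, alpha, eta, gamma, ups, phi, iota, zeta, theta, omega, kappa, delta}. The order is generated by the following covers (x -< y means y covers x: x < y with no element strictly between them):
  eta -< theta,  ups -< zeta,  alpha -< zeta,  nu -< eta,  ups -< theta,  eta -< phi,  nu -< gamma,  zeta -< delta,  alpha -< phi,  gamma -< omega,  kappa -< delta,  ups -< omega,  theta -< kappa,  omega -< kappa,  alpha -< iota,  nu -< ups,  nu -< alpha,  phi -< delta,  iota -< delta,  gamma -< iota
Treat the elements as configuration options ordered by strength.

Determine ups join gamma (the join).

Common upper bounds of {ups, gamma}: delta, kappa, omega.
The least among these is omega.

omega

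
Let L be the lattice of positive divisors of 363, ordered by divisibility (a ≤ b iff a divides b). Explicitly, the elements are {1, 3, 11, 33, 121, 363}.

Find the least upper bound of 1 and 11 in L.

In the divisibility order, the join is the least common multiple: lcm(1, 11) = 11.

11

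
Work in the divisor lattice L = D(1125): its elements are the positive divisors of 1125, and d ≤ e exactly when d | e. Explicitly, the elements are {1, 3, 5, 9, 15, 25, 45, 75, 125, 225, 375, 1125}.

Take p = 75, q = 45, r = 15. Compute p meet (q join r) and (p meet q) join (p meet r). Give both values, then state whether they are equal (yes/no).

15; 15; yes

q join r = 45, so p meet (q join r) = 75 meet 45 = 15.
p meet q = 15 and p meet r = 15, so (p meet q) join (p meet r) = 15 join 15 = 15.
Equal: yes.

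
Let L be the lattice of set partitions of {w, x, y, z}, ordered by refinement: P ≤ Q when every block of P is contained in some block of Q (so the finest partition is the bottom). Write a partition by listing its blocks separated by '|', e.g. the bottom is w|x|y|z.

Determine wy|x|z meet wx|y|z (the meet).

w|x|y|z

Common lower bounds of {wy|x|z, wx|y|z}: w|x|y|z.
The greatest among these is w|x|y|z.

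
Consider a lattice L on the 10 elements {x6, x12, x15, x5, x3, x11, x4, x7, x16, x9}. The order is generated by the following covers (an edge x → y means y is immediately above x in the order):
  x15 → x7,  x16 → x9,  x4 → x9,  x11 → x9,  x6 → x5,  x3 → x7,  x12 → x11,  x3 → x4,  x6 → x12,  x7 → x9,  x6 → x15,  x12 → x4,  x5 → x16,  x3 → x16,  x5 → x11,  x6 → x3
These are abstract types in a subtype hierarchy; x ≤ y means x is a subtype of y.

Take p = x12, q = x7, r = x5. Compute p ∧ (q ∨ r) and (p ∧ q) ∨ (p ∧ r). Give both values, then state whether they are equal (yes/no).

x12; x6; no

q ∨ r = x9, so p ∧ (q ∨ r) = x12 ∧ x9 = x12.
p ∧ q = x6 and p ∧ r = x6, so (p ∧ q) ∨ (p ∧ r) = x6 ∨ x6 = x6.
Equal: no.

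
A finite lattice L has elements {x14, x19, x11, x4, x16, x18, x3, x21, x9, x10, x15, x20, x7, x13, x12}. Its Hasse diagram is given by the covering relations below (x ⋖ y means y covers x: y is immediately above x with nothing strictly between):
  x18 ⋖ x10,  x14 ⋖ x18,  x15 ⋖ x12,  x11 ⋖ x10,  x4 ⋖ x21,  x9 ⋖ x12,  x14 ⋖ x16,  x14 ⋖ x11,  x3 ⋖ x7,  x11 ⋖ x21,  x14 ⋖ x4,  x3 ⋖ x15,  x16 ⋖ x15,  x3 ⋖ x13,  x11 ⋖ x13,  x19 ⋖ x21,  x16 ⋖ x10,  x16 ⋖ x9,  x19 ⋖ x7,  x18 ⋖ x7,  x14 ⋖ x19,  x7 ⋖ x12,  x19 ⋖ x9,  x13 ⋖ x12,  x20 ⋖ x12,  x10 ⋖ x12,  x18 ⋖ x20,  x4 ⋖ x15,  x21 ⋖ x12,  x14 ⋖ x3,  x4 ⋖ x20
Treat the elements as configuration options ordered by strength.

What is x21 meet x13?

Common lower bounds of {x21, x13}: x11, x14.
The greatest among these is x11.

x11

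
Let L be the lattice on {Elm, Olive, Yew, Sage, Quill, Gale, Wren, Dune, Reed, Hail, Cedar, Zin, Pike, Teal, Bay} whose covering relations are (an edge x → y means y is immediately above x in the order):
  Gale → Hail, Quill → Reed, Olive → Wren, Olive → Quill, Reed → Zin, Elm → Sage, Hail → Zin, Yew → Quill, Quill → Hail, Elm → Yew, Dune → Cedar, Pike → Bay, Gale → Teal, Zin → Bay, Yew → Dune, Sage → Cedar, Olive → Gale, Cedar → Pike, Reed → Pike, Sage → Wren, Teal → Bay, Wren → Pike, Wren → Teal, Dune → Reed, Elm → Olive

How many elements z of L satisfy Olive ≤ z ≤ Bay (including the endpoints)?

10

The interval [Olive, Bay] = {Bay, Gale, Hail, Olive, Pike, Quill, Reed, Teal, Wren, Zin}, which has 10 elements.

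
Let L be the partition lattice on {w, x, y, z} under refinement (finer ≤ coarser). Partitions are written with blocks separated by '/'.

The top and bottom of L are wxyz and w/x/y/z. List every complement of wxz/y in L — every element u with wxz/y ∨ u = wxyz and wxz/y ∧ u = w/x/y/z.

w/x/yz, w/xy/z, wy/x/z

Need u with wxz/y ∨ u = wxyz and wxz/y ∧ u = w/x/y/z.
Checking each element gives: w/x/yz, w/xy/z, wy/x/z.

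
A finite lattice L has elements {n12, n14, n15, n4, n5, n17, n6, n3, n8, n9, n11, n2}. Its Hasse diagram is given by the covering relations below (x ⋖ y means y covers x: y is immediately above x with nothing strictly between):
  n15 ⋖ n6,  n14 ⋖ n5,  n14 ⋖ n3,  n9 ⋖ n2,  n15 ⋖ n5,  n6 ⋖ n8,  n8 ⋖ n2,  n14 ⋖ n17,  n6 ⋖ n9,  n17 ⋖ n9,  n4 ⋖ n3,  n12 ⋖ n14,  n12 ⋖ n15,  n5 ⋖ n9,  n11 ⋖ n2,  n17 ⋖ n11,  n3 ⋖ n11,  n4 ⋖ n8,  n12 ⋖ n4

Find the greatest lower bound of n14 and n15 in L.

Common lower bounds of {n14, n15}: n12.
The greatest among these is n12.

n12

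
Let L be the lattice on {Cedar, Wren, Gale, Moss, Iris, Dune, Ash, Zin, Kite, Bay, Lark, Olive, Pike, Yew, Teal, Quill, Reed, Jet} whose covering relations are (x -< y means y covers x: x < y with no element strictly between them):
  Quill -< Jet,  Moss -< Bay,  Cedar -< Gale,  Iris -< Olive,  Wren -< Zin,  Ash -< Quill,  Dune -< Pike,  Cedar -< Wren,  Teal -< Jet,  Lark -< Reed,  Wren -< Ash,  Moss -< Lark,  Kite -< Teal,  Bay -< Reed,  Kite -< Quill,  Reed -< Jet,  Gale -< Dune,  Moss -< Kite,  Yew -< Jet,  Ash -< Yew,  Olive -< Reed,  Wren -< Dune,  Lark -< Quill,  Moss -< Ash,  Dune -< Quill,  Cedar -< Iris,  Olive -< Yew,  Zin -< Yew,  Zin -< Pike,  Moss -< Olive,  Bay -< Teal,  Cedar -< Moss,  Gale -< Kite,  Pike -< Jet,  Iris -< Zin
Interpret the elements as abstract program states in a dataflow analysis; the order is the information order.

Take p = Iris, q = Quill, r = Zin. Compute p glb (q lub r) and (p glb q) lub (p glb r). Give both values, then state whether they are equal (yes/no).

q lub r = Jet, so p glb (q lub r) = Iris glb Jet = Iris.
p glb q = Cedar and p glb r = Iris, so (p glb q) lub (p glb r) = Cedar lub Iris = Iris.
Equal: yes.

Iris; Iris; yes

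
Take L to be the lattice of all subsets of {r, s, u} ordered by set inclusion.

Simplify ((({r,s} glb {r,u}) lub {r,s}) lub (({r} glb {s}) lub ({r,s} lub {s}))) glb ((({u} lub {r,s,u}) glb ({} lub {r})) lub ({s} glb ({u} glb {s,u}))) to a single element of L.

{r,s} ∧ {r,u} = {r}
{r} ∨ {r,s} = {r,s}
{r} ∧ {s} = {}
{r,s} ∨ {s} = {r,s}
{} ∨ {r,s} = {r,s}
{r,s} ∨ {r,s} = {r,s}
{u} ∨ {r,s,u} = {r,s,u}
{} ∨ {r} = {r}
{r,s,u} ∧ {r} = {r}
{u} ∧ {s,u} = {u}
{s} ∧ {u} = {}
{r} ∨ {} = {r}
{r,s} ∧ {r} = {r}

{r}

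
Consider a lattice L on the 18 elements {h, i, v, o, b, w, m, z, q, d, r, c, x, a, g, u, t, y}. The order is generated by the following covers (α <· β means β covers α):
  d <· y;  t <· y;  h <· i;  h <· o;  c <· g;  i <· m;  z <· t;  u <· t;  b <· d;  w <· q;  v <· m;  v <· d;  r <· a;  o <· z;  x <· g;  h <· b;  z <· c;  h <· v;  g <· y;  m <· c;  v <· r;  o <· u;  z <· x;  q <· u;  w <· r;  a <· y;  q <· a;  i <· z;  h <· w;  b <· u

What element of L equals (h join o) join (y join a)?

y

h ∨ o = o
y ∨ a = y
o ∨ y = y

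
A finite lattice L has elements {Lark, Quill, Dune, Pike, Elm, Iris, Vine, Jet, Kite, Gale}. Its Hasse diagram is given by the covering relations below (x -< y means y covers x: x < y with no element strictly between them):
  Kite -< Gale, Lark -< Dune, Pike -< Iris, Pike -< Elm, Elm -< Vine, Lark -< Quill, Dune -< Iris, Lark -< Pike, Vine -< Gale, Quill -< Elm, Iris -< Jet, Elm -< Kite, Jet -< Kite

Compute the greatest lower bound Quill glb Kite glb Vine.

Common lower bounds of {Quill, Kite, Vine}: Lark, Quill.
The greatest among these is Quill.

Quill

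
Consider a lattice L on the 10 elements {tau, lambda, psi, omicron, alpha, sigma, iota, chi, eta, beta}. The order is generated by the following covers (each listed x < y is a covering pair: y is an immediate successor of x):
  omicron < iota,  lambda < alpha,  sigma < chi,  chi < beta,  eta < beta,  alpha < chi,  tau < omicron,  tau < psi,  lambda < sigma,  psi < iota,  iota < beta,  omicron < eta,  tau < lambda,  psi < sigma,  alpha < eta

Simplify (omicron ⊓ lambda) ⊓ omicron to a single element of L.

tau

omicron ∧ lambda = tau
tau ∧ omicron = tau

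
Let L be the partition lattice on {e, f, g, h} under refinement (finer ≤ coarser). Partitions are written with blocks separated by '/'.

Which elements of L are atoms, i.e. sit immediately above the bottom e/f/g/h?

The atoms are exactly the elements that cover e/f/g/h: e/f/gh, e/fg/h, e/fh/g, ef/g/h, eg/f/h, eh/f/g.

e/f/gh, e/fg/h, e/fh/g, ef/g/h, eg/f/h, eh/f/g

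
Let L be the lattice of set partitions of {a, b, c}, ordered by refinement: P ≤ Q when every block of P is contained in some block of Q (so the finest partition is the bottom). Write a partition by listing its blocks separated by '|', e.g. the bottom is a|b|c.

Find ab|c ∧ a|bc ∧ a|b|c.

a|b|c

The meet (common refinement) of ab|c, a|bc, a|b|c intersects blocks pairwise, giving a|b|c.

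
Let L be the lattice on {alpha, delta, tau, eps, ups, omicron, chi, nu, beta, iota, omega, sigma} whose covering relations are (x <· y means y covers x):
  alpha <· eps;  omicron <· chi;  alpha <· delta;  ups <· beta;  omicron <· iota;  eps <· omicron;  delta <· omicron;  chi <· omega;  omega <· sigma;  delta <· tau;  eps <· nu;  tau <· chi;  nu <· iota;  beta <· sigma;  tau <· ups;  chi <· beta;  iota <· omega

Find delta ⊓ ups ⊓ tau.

delta

Common lower bounds of {delta, ups, tau}: alpha, delta.
The greatest among these is delta.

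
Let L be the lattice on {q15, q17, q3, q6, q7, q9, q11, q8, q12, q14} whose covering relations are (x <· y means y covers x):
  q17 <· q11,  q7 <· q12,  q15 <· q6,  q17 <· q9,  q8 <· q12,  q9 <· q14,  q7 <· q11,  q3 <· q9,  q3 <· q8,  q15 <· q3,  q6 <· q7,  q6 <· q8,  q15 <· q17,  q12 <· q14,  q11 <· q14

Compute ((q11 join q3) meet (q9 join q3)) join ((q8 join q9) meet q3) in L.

q9

q11 ∨ q3 = q14
q9 ∨ q3 = q9
q14 ∧ q9 = q9
q8 ∨ q9 = q14
q14 ∧ q3 = q3
q9 ∨ q3 = q9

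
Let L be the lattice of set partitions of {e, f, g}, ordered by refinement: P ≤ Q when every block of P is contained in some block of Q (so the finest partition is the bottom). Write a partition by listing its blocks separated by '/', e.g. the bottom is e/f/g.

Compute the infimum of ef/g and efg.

ef/g

Common lower bounds of {ef/g, efg}: e/f/g, ef/g.
The greatest among these is ef/g.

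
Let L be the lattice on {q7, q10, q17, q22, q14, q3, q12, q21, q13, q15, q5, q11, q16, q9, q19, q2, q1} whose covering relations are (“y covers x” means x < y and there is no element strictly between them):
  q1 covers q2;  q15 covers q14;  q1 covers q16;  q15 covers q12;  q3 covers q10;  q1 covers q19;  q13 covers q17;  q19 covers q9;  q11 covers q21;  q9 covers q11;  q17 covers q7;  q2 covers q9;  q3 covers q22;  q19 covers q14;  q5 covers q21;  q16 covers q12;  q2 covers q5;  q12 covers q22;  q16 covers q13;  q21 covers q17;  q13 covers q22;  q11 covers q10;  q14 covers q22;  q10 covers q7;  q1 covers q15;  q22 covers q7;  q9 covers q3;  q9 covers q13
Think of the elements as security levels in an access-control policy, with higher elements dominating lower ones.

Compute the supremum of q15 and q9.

q1

Common upper bounds of {q15, q9}: q1.
The least among these is q1.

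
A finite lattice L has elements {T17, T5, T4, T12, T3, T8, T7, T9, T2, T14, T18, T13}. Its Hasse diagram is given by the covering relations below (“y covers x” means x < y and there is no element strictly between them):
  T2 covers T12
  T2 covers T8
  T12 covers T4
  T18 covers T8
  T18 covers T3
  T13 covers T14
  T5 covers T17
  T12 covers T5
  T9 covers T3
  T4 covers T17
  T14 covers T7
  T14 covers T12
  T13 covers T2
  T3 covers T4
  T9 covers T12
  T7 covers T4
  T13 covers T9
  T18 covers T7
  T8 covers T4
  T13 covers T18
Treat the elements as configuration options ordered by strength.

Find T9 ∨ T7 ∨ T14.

T13

Common upper bounds of {T9, T7, T14}: T13.
The least among these is T13.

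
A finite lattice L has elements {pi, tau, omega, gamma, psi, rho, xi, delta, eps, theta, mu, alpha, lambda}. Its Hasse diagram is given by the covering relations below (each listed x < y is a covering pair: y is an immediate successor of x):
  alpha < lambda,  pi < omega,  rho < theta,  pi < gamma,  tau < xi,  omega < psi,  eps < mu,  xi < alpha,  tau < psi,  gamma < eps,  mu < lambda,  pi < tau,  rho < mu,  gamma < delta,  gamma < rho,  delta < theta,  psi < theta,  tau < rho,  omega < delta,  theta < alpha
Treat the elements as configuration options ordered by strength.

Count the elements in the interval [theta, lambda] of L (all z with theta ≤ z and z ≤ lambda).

3

The interval [theta, lambda] = {alpha, lambda, theta}, which has 3 elements.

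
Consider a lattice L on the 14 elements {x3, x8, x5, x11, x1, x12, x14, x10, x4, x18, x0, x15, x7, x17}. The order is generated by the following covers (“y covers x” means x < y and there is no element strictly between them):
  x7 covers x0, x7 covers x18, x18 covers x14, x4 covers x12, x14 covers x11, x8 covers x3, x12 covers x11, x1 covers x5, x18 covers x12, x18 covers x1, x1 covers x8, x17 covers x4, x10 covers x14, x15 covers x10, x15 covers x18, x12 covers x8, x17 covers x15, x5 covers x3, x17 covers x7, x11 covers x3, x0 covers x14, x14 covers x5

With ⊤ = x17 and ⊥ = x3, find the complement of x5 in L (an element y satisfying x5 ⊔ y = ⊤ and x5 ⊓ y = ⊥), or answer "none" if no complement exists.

Need y with x5 ∨ y = x17 and x5 ∧ y = x3.
Checking each element gives: x4.

x4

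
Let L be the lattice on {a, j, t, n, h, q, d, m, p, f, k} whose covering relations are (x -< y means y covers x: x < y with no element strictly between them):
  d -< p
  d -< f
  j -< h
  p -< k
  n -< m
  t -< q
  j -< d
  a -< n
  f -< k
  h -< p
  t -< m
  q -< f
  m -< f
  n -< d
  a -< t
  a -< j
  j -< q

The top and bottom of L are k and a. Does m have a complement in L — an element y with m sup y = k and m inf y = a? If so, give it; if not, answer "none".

h

Need y with m ∨ y = k and m ∧ y = a.
Checking each element gives: h.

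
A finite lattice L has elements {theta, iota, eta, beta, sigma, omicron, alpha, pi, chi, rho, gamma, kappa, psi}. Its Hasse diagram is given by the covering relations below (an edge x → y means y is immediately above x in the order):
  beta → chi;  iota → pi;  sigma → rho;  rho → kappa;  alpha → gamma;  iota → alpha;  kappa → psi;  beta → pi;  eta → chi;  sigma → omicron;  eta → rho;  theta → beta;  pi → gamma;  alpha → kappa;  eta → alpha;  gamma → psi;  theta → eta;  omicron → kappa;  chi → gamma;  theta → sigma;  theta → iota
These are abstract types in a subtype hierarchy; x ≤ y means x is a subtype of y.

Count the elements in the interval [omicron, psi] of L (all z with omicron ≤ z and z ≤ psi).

The interval [omicron, psi] = {kappa, omicron, psi}, which has 3 elements.

3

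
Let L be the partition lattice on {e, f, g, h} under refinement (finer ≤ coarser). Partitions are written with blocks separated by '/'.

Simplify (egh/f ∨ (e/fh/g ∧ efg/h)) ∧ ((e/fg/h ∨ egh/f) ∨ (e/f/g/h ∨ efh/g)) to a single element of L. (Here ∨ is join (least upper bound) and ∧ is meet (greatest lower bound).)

egh/f

e/fh/g ∧ efg/h = e/f/g/h
egh/f ∨ e/f/g/h = egh/f
e/fg/h ∨ egh/f = efgh
e/f/g/h ∨ efh/g = efh/g
efgh ∨ efh/g = efgh
egh/f ∧ efgh = egh/f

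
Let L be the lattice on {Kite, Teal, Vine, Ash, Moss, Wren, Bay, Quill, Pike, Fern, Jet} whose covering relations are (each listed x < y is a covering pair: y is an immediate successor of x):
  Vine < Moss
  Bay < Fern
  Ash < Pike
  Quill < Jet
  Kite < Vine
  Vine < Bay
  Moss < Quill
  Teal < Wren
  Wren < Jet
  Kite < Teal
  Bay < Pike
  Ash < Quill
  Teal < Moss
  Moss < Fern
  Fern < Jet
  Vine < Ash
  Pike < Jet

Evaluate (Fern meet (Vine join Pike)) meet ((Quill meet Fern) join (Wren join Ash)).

Vine ∨ Pike = Pike
Fern ∧ Pike = Bay
Quill ∧ Fern = Moss
Wren ∨ Ash = Jet
Moss ∨ Jet = Jet
Bay ∧ Jet = Bay

Bay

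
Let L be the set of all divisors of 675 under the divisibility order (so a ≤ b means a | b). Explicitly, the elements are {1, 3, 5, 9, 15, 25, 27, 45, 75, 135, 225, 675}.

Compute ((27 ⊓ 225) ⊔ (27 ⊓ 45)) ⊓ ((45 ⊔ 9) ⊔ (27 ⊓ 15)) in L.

9

27 ∧ 225 = 9
27 ∧ 45 = 9
9 ∨ 9 = 9
45 ∨ 9 = 45
27 ∧ 15 = 3
45 ∨ 3 = 45
9 ∧ 45 = 9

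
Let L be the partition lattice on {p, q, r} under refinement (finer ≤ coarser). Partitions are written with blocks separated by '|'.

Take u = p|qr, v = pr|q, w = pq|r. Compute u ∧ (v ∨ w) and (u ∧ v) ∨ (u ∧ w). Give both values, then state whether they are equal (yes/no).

p|qr; p|q|r; no

v ∨ w = pqr, so u ∧ (v ∨ w) = p|qr ∧ pqr = p|qr.
u ∧ v = p|q|r and u ∧ w = p|q|r, so (u ∧ v) ∨ (u ∧ w) = p|q|r ∨ p|q|r = p|q|r.
Equal: no.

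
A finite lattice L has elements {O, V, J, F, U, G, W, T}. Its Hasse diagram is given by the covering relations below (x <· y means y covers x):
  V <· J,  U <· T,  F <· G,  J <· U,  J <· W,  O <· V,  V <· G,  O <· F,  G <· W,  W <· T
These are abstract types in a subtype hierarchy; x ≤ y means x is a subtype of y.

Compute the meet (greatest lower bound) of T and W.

W

Common lower bounds of {T, W}: F, G, J, O, V, W.
The greatest among these is W.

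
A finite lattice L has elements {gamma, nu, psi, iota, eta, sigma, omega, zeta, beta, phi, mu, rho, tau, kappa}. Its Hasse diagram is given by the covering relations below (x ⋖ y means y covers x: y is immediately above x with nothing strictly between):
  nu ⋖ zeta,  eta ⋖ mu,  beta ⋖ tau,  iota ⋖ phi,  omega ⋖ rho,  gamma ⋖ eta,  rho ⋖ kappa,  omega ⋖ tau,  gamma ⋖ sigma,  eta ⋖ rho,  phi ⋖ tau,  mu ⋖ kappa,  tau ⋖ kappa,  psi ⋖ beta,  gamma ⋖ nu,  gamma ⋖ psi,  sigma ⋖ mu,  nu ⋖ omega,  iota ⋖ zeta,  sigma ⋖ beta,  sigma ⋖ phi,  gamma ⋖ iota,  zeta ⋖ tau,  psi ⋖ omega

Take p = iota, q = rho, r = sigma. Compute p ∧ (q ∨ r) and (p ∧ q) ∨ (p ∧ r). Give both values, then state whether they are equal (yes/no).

iota; gamma; no

q ∨ r = kappa, so p ∧ (q ∨ r) = iota ∧ kappa = iota.
p ∧ q = gamma and p ∧ r = gamma, so (p ∧ q) ∨ (p ∧ r) = gamma ∨ gamma = gamma.
Equal: no.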